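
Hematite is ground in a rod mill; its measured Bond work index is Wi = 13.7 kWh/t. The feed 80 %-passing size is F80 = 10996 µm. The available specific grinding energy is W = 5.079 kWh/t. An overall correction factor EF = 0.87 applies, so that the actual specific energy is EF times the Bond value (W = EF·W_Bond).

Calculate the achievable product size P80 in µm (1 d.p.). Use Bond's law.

Bond: W = 10·Wi·(1/√P80 − 1/√F80)
W_Bond = W / EF = 5.079 / 0.87 = 5.8379 kWh/t
1/√P80 = 1/√F80 + W_Bond/(10·Wi)
  = 5.8379/(10·13.7) + 1/√10996 = 0.042613 + 0.009536 = 0.052149
P80 = (1/0.052149)² = 19.1758² = 367.71 µm

P80 = 367.7 µm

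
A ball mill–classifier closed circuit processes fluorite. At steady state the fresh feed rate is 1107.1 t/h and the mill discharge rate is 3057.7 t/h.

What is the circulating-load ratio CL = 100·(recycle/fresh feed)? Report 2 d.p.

Discharge = new feed + return, hence
R = M − F = 3057.7 − 1107.1 = 1950.6 t/h
CL = 100·R/F = 100·1950.6/1107.1 = 176.19 %

CL = 176.19 %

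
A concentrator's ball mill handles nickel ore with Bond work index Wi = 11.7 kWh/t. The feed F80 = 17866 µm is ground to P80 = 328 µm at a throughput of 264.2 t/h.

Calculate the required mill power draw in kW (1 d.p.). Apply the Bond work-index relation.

W = 10 Wi (1/√P80 − 1/√F80)  [Bond]
W = 10·11.7·(1/√328 − 1/√17866) = 10·11.7·(0.047734) = 5.5849 kWh/t
P = W·T = 5.5849·264.2 = 1475.5 kW

P = 1475.5 kW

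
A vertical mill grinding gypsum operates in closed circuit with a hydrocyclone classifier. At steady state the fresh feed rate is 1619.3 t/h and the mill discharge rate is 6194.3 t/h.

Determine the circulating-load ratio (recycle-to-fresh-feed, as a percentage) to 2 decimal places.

CL = 282.53 %

Steady state: M = F + R.
R = M − F = 6194.3 − 1619.3 = 4575.0 t/h
CL = 100·R/F = 100·4575.0/1619.3 = 282.53 %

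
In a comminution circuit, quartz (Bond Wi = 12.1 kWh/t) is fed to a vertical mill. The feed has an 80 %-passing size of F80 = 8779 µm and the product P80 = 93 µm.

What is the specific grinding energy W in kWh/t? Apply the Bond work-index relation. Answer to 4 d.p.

W = 11.2557 kWh/t

W = 10 Wi (1/√P80 − 1/√F80)  [Bond]
1/√93 = 0.103695;  1/√8779 = 0.010673
W = 10·12.1·(0.103695 − 0.010673) = 11.2557 kWh/t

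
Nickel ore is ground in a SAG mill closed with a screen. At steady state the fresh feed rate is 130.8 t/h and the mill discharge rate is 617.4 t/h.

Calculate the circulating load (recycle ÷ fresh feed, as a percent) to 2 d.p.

Mill node: discharge = fresh + recycle.
R = M − F = 617.4 − 130.8 = 486.6 t/h
CL = 100·R/F = 100·486.6/130.8 = 372.02 %

CL = 372.02 %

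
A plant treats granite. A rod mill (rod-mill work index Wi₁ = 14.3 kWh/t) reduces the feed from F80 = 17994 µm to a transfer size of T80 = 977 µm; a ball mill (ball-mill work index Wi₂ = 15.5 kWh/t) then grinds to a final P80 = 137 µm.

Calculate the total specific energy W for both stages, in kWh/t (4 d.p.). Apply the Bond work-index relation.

Bond: W = 10·Wi·(1/√P80 − 1/√F80)
Stage 1 (17994→977 µm, Wi₁=14.3): W₁ = 10·14.3·(0.031993 − 0.007455) = 3.5089 kWh/t
Stage 2 (977→137 µm, Wi₂=15.5): W₂ = 10·15.5·(0.085436 − 0.031993) = 8.2837 kWh/t
W = W₁ + W₂ = 3.5089 + 8.2837 = 11.7926 kWh/t

W = 11.7926 kWh/t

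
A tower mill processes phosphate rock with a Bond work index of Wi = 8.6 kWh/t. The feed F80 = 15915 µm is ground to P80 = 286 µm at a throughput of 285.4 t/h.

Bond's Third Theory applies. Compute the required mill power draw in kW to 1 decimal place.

W = 10 Wi / √P80 − 10 Wi / √F80
W = 10·8.6·(1/√286 − 1/√15915) = 10·8.6·(0.051204) = 4.4036 kWh/t
Mill draw = 4.4036 × 285.4 = 1256.8 kW

P = 1256.8 kW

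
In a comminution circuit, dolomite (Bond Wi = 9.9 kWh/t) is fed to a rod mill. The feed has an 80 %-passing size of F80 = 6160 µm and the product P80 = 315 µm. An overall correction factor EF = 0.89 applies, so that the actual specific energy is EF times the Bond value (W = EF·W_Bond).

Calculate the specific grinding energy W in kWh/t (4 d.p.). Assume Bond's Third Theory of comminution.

W = 3.8418 kWh/t

W = 10 Wi (1/√P80 − 1/√F80)  [Bond]
1/√315 = 0.056344;  1/√6160 = 0.012741
W = 10·9.9·(0.056344 − 0.012741) = 4.3166 kWh/t
With EF = 0.89: W = 4.3166·0.89 = 3.8418 kWh/t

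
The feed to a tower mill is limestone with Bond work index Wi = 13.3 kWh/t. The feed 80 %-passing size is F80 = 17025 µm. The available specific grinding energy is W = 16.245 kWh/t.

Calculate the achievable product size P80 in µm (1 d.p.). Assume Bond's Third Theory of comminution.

P80 = 59.3 µm

W = 10 Wi (1/√P80 − 1/√F80)  [Bond]
⇒ 1/√P80 = W/(10·Wi) + 1/√F80
  = 16.2450/(10·13.3) + 1/√17025 = 0.122143 + 0.007664 = 0.129807
P80 = (1/0.129807)² = 7.7038² = 59.35 µm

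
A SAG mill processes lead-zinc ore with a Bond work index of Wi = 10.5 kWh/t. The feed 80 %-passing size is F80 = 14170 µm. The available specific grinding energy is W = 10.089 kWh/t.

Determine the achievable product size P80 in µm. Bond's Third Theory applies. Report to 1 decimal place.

P80 = 91.6 µm

Bond: W = 10·Wi·(1/√P80 − 1/√F80)
1/√P80 = 1/√F80 + W/(10·Wi)
  = 10.0890/(10·10.5) + 1/√14170 = 0.096086 + 0.008401 = 0.104486
P80 = (1/0.104486)² = 9.5706² = 91.60 µm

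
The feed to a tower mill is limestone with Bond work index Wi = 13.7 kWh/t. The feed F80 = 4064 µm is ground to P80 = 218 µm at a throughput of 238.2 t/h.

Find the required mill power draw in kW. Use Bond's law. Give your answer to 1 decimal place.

W = 10 Wi (1/√P80 − 1/√F80)  [Bond]
W = 10·13.7·(1/√218 − 1/√4064) = 10·13.7·(0.052042) = 7.1298 kWh/t
Mill draw = 7.1298 × 238.2 = 1698.3 kW

P = 1698.3 kW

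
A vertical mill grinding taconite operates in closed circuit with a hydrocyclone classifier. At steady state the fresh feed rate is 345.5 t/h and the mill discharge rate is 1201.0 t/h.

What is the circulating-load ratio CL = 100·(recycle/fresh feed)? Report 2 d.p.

M = F + R at steady state, so:
R = M − F = 1201.0 − 345.5 = 855.5 t/h
CL = 100·R/F = 100·855.5/345.5 = 247.61 %

CL = 247.61 %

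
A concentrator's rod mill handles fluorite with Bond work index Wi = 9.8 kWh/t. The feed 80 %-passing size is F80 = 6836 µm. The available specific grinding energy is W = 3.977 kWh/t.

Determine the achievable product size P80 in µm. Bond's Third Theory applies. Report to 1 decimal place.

P80 = 360.4 µm

Bond: W = 10·Wi·(1/√P80 − 1/√F80)
⇒ 1/√P80 = W/(10 Wi) + 1/√F80
  = 3.9770/(10·9.8) + 1/√6836 = 0.040582 + 0.012095 = 0.052676
P80 = (1/0.052676)² = 18.9838² = 360.39 µm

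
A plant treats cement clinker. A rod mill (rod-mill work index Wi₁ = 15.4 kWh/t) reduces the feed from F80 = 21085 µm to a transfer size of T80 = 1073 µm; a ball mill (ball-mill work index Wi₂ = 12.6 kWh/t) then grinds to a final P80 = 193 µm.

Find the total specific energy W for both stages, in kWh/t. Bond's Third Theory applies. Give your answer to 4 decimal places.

W = 8.8639 kWh/t

W = 10 Wi (1/√P80 − 1/√F80)  [Bond]
Stage 1 (21085→1073 µm, Wi₁=15.4): W₁ = 10·15.4·(0.030528 − 0.006887) = 3.6408 kWh/t
Stage 2 (1073→193 µm, Wi₂=12.6): W₂ = 10·12.6·(0.071982 − 0.030528) = 5.2231 kWh/t
W = W₁ + W₂ = 3.6408 + 5.2231 = 8.8639 kWh/t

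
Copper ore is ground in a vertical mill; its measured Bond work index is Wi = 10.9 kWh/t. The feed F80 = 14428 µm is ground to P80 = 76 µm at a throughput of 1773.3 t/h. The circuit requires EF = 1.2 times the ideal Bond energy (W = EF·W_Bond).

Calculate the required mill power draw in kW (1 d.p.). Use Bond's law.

Bond: W = 10·Wi·(1/√P80 − 1/√F80)
W = 10·10.9·(1/√76 − 1/√14428) = 10·10.9·(0.106383) = 11.5957 kWh/t
Apply correction: 11.5957 × 1.2 = 13.9148 kWh/t
P_mill = W·ṁ = 13.9148·1773.3 = 24675.2 kW

P = 24675.2 kW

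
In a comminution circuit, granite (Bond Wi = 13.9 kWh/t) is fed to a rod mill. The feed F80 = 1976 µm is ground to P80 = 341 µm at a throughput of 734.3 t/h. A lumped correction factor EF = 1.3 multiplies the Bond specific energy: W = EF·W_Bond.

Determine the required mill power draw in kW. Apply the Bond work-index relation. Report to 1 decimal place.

W = 10·Wi·(P80^(-½) − F80^(-½))
W = 10·13.9·(1/√341 − 1/√1976) = 10·13.9·(0.031657) = 4.4003 kWh/t
W_actual = 1.3 × 4.4003 = 5.7204 kWh/t
P_mill = W·ṁ = 5.7204·734.3 = 4200.5 kW

P = 4200.5 kW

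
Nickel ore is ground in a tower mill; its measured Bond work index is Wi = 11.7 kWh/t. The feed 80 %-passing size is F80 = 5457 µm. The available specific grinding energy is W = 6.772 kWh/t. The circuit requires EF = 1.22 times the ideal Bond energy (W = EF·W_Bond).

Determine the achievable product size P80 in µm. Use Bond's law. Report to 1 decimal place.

P80 = 268.9 µm

W = 10·Wi·[P80^(−½) − F80^(−½)]
W_Bond = W / EF = 6.772 / 1.22 = 5.5508 kWh/t
⇒ 1/√P80 = W_Bond/(10·Wi) + 1/√F80
  = 5.5508/(10·11.7) + 1/√5457 = 0.047443 + 0.013537 = 0.060980
P80 = (1/0.060980)² = 16.3988² = 268.92 µm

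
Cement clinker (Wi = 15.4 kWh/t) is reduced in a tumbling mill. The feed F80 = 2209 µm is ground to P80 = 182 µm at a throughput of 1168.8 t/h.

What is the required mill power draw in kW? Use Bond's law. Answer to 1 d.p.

P = 9512.4 kW

W = 10 Wi (P80^-0.5 − F80^-0.5)
W = 10·15.4·(1/√182 − 1/√2209) = 10·15.4·(0.052848) = 8.1386 kWh/t
Mill draw = 8.1386 × 1168.8 = 9512.4 kW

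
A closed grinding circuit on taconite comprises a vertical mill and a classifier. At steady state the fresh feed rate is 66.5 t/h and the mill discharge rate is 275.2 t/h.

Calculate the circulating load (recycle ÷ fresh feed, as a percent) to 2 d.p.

CL = 313.83 %

Steady state: M = F + R.
R = M − F = 275.2 − 66.5 = 208.7 t/h
CL = 100·R/F = 100·208.7/66.5 = 313.83 %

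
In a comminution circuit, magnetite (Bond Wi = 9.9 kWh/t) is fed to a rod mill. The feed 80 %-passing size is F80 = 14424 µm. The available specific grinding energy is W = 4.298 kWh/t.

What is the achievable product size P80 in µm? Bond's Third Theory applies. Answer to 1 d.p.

W = 10·Wi·[P80^(−½) − F80^(−½)]
P80^-0.5 = F80^-0.5 + W/(10 Wi)
  = 4.2980/(10·9.9) + 1/√14424 = 0.043414 + 0.008326 = 0.051741
P80 = (1/0.051741)² = 19.3272² = 373.54 µm

P80 = 373.5 µm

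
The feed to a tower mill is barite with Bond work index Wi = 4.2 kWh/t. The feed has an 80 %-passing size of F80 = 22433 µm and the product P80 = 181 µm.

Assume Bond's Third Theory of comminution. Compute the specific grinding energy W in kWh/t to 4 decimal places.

W = 10 Wi (1/√P80 − 1/√F80)  [Bond]
1/√181 = 0.074329;  1/√22433 = 0.006677
W = 10·4.2·(0.074329 − 0.006677) = 2.8414 kWh/t

W = 2.8414 kWh/t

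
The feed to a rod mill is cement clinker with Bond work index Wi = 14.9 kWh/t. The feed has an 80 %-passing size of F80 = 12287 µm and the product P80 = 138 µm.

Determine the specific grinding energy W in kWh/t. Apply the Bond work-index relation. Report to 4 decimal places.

W = 10 Wi (P80^-0.5 − F80^-0.5)
1/√138 = 0.085126;  1/√12287 = 0.009021
W = 10·14.9·(0.085126 − 0.009021) = 11.3395 kWh/t

W = 11.3395 kWh/t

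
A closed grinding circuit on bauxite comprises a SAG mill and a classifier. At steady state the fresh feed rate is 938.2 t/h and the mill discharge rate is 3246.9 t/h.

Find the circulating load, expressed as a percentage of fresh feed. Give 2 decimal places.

CL = 246.08 %

Discharge = new feed + return, hence
R = M − F = 3246.9 − 938.2 = 2308.7 t/h
CL = 100·R/F = 100·2308.7/938.2 = 246.08 %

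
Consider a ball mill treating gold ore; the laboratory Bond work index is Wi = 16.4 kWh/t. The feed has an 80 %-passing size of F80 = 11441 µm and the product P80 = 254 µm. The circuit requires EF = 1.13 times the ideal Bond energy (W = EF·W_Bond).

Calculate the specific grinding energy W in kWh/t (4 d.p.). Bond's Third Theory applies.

W = 9.8954 kWh/t

Bond:  W = 10 Wi (1/√P − 1/√F)
1/√254 = 0.062746;  1/√11441 = 0.009349
W = 10·16.4·(0.062746 − 0.009349) = 8.7570 kWh/t
W_actual = 1.13 × 8.7570 = 9.8954 kWh/t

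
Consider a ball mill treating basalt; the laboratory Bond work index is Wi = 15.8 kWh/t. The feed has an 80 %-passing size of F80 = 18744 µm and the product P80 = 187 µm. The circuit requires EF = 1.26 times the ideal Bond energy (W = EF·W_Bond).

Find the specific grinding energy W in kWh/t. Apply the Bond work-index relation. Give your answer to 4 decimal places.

W = 10 Wi (P80^-0.5 − F80^-0.5)
1/√187 = 0.073127;  1/√18744 = 0.007304
W = 10·15.8·(0.073127 − 0.007304) = 10.4001 kWh/t
With EF = 1.26: W = 10.4001·1.26 = 13.1041 kWh/t

W = 13.1041 kWh/t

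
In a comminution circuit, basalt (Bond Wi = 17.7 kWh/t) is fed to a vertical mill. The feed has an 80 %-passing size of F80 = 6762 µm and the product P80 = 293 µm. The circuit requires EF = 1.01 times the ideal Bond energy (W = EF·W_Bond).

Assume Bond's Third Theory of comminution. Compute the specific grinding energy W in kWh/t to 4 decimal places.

W = 10 Wi / √P80 − 10 Wi / √F80
1/√293 = 0.058421;  1/√6762 = 0.012161
W = 10·17.7·(0.058421 − 0.012161) = 8.1880 kWh/t
Corrected W = EF·W_Bond = 1.01·8.1880 = 8.2699 kWh/t

W = 8.2699 kWh/t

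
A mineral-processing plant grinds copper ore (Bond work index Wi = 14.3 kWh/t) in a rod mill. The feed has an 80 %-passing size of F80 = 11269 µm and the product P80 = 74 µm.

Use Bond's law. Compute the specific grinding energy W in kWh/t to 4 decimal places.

W = 15.2763 kWh/t

W = 10 Wi (P80^-0.5 − F80^-0.5)
1/√74 = 0.116248;  1/√11269 = 0.009420
W = 10·14.3·(0.116248 − 0.009420) = 15.2763 kWh/t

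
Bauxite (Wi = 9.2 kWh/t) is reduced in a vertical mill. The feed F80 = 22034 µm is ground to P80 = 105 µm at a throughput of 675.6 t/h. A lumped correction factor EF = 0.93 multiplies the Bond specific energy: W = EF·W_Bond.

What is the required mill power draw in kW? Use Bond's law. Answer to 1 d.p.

P = 5251.7 kW

Bond:  W = 10 Wi (1/√P − 1/√F)
W = 10·9.2·(1/√105 − 1/√22034) = 10·9.2·(0.090853) = 8.3585 kWh/t
Corrected W = EF·W_Bond = 0.93·8.3585 = 7.7734 kWh/t
P_mill = W·ṁ = 7.7734·675.6 = 5251.7 kW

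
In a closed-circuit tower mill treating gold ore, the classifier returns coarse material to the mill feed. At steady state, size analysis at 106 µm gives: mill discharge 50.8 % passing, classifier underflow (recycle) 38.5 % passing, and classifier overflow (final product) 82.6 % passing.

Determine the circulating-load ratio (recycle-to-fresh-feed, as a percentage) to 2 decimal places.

Two-product formula at 106 µm:
r = (o − d)/(d − u)
r = (82.6 − 50.8)/(50.8 − 38.5) = 31.8/12.3 = 2.5854
CL = 100·r = 258.54 %

CL = 258.54 %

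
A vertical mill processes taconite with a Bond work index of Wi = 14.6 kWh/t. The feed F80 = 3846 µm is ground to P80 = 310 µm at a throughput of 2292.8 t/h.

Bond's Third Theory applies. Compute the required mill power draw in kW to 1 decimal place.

Bond:  W = 10 Wi (1/√P − 1/√F)
W = 10·14.6·(1/√310 − 1/√3846) = 10·14.6·(0.040671) = 5.9380 kWh/t
P = W·T = 5.9380·2292.8 = 13614.7 kW

P = 13614.7 kW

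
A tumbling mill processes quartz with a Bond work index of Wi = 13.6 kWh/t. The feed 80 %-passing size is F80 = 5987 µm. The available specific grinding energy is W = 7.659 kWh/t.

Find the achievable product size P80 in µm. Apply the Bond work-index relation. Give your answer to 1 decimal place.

P80 = 208.6 µm

W = 10 Wi (1/√P80 − 1/√F80)  [Bond]
⇒ 1/√P80 = W/(10·Wi) + 1/√F80
  = 7.6590/(10·13.6) + 1/√5987 = 0.056316 + 0.012924 = 0.069240
P80 = (1/0.069240)² = 14.4425² = 208.59 µm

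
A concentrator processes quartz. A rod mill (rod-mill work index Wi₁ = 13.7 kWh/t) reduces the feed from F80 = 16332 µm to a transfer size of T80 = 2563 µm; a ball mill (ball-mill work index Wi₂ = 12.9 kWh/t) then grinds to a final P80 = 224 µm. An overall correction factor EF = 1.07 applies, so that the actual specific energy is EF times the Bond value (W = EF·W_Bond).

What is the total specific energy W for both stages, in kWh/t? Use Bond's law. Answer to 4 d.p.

Bond: W = 10·Wi·(1/√P80 − 1/√F80)
Stage 1 (16332→2563 µm, Wi₁=13.7): W₁ = 10·13.7·(0.019753 − 0.007825) = 1.6341 kWh/t
Stage 2 (2563→224 µm, Wi₂=12.9): W₂ = 10·12.9·(0.066815 − 0.019753) = 6.0711 kWh/t
W = W₁ + W₂ = 1.6341 + 6.0711 = 7.7052 kWh/t
W_actual = 1.07 × 7.7052 = 8.2445 kWh/t

W = 8.2445 kWh/t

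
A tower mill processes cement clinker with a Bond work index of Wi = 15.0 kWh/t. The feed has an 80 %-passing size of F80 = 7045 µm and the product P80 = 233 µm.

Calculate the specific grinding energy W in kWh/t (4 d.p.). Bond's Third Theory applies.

Bond: W = 10·Wi·(1/√P80 − 1/√F80)
1/√233 = 0.065512;  1/√7045 = 0.011914
W = 10·15.0·(0.065512 − 0.011914) = 8.0397 kWh/t

W = 8.0397 kWh/t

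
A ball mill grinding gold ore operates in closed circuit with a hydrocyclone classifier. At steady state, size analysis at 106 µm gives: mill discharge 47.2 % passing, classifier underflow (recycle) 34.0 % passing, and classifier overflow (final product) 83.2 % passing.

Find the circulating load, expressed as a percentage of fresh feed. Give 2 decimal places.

CL = 272.73 %

Classifier node, passing 106 µm:
d + r·d = r·u + o → r(d−u) = o−d
r = (83.2 − 47.2)/(47.2 − 34.0) = 36.0/13.2 = 2.7273
CL = 100·r = 272.73 %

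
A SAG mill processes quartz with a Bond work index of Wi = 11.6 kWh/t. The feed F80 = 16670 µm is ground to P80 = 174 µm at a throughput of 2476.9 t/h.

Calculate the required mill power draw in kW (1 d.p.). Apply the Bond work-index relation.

W = 10 Wi (P80^-0.5 − F80^-0.5)
W = 10·11.6·(1/√174 − 1/√16670) = 10·11.6·(0.068065) = 7.8955 kWh/t
Mill draw = 7.8955 × 2476.9 = 19556.4 kW

P = 19556.4 kW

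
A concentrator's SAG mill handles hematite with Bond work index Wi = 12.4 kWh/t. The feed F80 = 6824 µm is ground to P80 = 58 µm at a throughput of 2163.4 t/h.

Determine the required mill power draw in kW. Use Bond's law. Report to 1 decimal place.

W = 10·Wi·[P80^(−½) − F80^(−½)]
W = 10·12.4·(1/√58 − 1/√6824) = 10·12.4·(0.119201) = 14.7809 kWh/t
P = W·T = 14.7809·2163.4 = 31977.0 kW

P = 31977.0 kW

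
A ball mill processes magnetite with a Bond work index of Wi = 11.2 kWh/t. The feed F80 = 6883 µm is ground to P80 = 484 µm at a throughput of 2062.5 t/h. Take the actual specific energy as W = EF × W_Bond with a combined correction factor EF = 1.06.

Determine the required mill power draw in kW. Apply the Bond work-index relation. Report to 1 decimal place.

W_Bond = 10·Wi·(1/√P₈₀ − 1/√F₈₀)
W = 10·11.2·(1/√484 − 1/√6883) = 10·11.2·(0.033401) = 3.7409 kWh/t
With EF = 1.06: W = 3.7409·1.06 = 3.9654 kWh/t
P = W·T = 3.9654·2062.5 = 8178.6 kW

P = 8178.6 kW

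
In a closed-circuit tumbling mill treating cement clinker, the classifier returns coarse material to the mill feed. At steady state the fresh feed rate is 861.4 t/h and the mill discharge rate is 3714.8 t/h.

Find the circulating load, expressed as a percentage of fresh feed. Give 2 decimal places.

CL = 331.25 %

M = F + R at steady state, so:
R = M − F = 3714.8 − 861.4 = 2853.4 t/h
CL = 100·R/F = 100·2853.4/861.4 = 331.25 %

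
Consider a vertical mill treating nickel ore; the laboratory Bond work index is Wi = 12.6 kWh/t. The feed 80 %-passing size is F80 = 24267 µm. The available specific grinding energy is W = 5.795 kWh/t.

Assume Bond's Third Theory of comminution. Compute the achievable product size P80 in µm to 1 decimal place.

W = 10 Wi / √P80 − 10 Wi / √F80
⇒ 1/√P80 = W/(10·Wi) + 1/√F80
  = 5.7950/(10·12.6) + 1/√24267 = 0.045992 + 0.006419 = 0.052411
P80 = (1/0.052411)² = 19.0798² = 364.04 µm

P80 = 364.0 µm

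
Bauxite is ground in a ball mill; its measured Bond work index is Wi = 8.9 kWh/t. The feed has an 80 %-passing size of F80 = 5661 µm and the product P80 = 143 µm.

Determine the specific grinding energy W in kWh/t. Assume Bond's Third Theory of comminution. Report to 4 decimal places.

W = 10 Wi (1/√P80 − 1/√F80)  [Bond]
1/√143 = 0.083624;  1/√5661 = 0.013291
W = 10·8.9·(0.083624 − 0.013291) = 6.2597 kWh/t

W = 6.2597 kWh/t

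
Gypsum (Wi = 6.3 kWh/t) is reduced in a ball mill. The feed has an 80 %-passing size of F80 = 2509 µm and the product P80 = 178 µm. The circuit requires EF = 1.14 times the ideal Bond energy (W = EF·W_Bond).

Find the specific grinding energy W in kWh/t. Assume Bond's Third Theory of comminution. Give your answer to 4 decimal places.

W = 10 Wi (P80^-0.5 − F80^-0.5)
1/√178 = 0.074953;  1/√2509 = 0.019964
W = 10·6.3·(0.074953 − 0.019964) = 3.4643 kWh/t
With EF = 1.14: W = 3.4643·1.14 = 3.9493 kWh/t

W = 3.9493 kWh/t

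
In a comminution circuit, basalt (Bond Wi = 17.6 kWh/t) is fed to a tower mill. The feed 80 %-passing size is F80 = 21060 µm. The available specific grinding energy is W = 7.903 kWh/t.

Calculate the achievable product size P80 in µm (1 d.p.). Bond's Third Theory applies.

W = 10 Wi (P80^-0.5 − F80^-0.5)
⇒ 1/√P80 = W/(10 Wi) + 1/√F80
  = 7.9030/(10·17.6) + 1/√21060 = 0.044903 + 0.006891 = 0.051794
P80 = (1/0.051794)² = 19.3072² = 372.77 µm

P80 = 372.8 µm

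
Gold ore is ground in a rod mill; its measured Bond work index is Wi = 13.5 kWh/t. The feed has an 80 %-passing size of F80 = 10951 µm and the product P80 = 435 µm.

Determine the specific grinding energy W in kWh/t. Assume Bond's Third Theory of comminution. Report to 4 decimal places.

W = 5.1827 kWh/t

W_Bond = 10·Wi·(1/√P₈₀ − 1/√F₈₀)
1/√435 = 0.047946;  1/√10951 = 0.009556
W = 10·13.5·(0.047946 − 0.009556) = 5.1827 kWh/t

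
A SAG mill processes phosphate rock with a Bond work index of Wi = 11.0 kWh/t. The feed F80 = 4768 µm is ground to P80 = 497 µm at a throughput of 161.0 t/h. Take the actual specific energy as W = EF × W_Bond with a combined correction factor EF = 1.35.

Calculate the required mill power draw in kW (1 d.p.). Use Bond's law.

W = 10·Wi·[P80^(−½) − F80^(−½)]
W = 10·11.0·(1/√497 − 1/√4768) = 10·11.0·(0.030374) = 3.3411 kWh/t
Corrected W = EF·W_Bond = 1.35·3.3411 = 4.5105 kWh/t
P_mill = W·ṁ = 4.5105·161.0 = 726.2 kW

P = 726.2 kW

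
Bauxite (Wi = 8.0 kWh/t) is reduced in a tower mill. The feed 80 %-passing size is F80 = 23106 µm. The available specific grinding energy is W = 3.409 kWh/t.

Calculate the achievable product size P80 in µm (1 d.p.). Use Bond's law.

P80 = 413.3 µm

W = 10·Wi·[P80^(−½) − F80^(−½)]
P80^-0.5 = F80^-0.5 + W/(10 Wi)
  = 3.4090/(10·8.0) + 1/√23106 = 0.042612 + 0.006579 = 0.049191
P80 = (1/0.049191)² = 20.3289² = 413.26 µm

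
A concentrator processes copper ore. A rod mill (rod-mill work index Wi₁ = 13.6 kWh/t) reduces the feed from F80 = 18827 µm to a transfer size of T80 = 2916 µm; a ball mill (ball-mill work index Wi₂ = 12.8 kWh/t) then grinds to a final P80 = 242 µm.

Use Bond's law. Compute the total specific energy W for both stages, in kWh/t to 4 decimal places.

Bond:  W = 10 Wi (1/√P − 1/√F)
Stage 1 (18827→2916 µm, Wi₁=13.6): W₁ = 10·13.6·(0.018519 − 0.007288) = 1.5273 kWh/t
Stage 2 (2916→242 µm, Wi₂=12.8): W₂ = 10·12.8·(0.064282 − 0.018519) = 5.8578 kWh/t
W = W₁ + W₂ = 1.5273 + 5.8578 = 7.3851 kWh/t

W = 7.3851 kWh/t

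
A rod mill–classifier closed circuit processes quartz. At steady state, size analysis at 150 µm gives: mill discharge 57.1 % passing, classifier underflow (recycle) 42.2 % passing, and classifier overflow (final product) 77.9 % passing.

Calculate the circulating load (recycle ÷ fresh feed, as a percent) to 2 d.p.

Two-product formula at 150 µm:
(1+r)·d = r·u + o ⇒ r = (o−d)/(d−u)
r = (77.9 − 57.1)/(57.1 − 42.2) = 20.8/14.9 = 1.3960
CL = 100·r = 139.60 %

CL = 139.60 %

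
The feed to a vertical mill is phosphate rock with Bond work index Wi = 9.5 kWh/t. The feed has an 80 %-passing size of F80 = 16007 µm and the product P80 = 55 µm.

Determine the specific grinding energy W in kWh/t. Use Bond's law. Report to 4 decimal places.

W = 12.0589 kWh/t

W = 10 Wi / √P80 − 10 Wi / √F80
1/√55 = 0.134840;  1/√16007 = 0.007904
W = 10·9.5·(0.134840 − 0.007904) = 12.0589 kWh/t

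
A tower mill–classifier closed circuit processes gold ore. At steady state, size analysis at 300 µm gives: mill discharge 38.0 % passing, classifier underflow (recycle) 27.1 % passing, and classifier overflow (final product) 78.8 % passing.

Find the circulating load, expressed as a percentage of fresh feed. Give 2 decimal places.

CL = 374.31 %

Two-product formula at 300 µm:
d + r·d = r·u + o → r(d−u) = o−d
r = (78.8 − 38.0)/(38.0 − 27.1) = 40.8/10.9 = 3.7431
CL = 100·r = 374.31 %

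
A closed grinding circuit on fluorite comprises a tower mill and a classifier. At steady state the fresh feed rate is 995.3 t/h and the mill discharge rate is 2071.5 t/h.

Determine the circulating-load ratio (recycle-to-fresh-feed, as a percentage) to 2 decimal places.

CL = 108.13 %

Discharge = new feed + return, hence
R = M − F = 2071.5 − 995.3 = 1076.2 t/h
CL = 100·R/F = 100·1076.2/995.3 = 108.13 %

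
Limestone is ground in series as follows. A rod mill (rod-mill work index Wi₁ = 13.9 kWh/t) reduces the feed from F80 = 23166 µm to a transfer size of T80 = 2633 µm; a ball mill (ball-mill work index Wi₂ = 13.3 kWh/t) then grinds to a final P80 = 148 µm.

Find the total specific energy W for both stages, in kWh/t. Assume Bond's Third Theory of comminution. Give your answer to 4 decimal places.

W = 10.1362 kWh/t

Bond:  W = 10 Wi (1/√P − 1/√F)
Stage 1 (23166→2633 µm, Wi₁=13.9): W₁ = 10·13.9·(0.019488 − 0.006570) = 1.7956 kWh/t
Stage 2 (2633→148 µm, Wi₂=13.3): W₂ = 10·13.3·(0.082199 − 0.019488) = 8.3406 kWh/t
W = W₁ + W₂ = 1.7956 + 8.3406 = 10.1362 kWh/t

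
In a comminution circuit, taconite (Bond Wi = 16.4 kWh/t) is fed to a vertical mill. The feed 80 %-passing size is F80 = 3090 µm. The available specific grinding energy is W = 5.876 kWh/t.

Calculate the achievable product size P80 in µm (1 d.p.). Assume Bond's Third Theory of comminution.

P80 = 345.2 µm

W = 10 Wi (P80^-0.5 − F80^-0.5)
P80^(−½) = W/(10 Wi) + F80^(−½)
  = 5.8760/(10·16.4) + 1/√3090 = 0.035829 + 0.017990 = 0.053819
P80 = (1/0.053819)² = 18.5809² = 345.25 µm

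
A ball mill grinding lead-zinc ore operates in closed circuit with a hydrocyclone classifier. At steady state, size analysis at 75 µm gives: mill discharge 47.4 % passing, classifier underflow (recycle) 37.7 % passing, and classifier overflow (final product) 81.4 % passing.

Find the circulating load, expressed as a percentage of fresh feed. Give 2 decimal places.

Classifier node, passing 75 µm:
d + r·d = r·u + o → r(d−u) = o−d
r = (81.4 − 47.4)/(47.4 − 37.7) = 34.0/9.7 = 3.5052
CL = 100·r = 350.52 %

CL = 350.52 %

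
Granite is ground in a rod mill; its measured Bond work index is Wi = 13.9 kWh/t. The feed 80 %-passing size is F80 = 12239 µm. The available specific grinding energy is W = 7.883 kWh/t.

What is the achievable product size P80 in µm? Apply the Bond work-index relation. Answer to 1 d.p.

Bond: W = 10·Wi·(1/√P80 − 1/√F80)
1/√P80 = 1/√F80 + W/(10·Wi)
  = 7.8830/(10·13.9) + 1/√12239 = 0.056712 + 0.009039 = 0.065751
P80 = (1/0.065751)² = 15.2088² = 231.31 µm

P80 = 231.3 µm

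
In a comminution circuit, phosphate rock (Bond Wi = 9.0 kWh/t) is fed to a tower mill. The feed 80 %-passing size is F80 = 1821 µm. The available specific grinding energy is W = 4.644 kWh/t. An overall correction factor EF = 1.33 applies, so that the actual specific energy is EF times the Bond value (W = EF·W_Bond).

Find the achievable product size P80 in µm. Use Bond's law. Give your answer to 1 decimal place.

W = 10 Wi / √P80 − 10 Wi / √F80
W_Bond = W / EF = 4.644 / 1.33 = 3.4917 kWh/t
⇒ 1/√P80 = W_Bond/(10 Wi) + 1/√F80
  = 3.4917/(10·9.0) + 1/√1821 = 0.038797 + 0.023434 = 0.062231
P80 = (1/0.062231)² = 16.0692² = 258.22 µm

P80 = 258.2 µm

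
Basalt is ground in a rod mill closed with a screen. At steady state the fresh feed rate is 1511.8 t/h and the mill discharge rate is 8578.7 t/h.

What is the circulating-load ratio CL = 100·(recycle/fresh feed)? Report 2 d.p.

M = F + R at steady state, so:
R = M − F = 8578.7 − 1511.8 = 7066.9 t/h
CL = 100·R/F = 100·7066.9/1511.8 = 467.45 %

CL = 467.45 %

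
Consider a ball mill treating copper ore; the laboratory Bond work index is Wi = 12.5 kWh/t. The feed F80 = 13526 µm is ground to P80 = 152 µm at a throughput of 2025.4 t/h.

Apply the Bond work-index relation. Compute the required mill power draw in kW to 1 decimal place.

W = 10·Wi·[P80^(−½) − F80^(−½)]
W = 10·12.5·(1/√152 − 1/√13526) = 10·12.5·(0.072512) = 9.0640 kWh/t
P = W·T = 9.0640·2025.4 = 18358.3 kW

P = 18358.3 kW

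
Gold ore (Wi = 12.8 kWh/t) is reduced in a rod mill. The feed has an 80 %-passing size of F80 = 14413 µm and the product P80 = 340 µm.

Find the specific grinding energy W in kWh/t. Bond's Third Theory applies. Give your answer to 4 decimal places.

W = 5.8756 kWh/t

W = 10 Wi / √P80 − 10 Wi / √F80
1/√340 = 0.054233;  1/√14413 = 0.008330
W = 10·12.8·(0.054233 − 0.008330) = 5.8756 kWh/t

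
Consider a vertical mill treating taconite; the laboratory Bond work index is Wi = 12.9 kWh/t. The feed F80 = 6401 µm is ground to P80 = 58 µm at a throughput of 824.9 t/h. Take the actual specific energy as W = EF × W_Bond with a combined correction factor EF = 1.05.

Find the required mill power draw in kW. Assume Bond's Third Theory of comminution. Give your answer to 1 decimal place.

W_Bond = 10·Wi·(1/√P₈₀ − 1/√F₈₀)
W = 10·12.9·(1/√58 − 1/√6401) = 10·12.9·(0.118807) = 15.3262 kWh/t
Corrected W = EF·W_Bond = 1.05·15.3262 = 16.0925 kWh/t
Mill draw = 16.0925 × 824.9 = 13274.7 kW

P = 13274.7 kW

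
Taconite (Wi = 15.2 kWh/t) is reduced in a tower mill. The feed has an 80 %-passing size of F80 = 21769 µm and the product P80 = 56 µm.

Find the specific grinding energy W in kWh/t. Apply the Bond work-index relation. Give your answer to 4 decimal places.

W = 10 Wi / √P80 − 10 Wi / √F80
1/√56 = 0.133631;  1/√21769 = 0.006778
W = 10·15.2·(0.133631 − 0.006778) = 19.2816 kWh/t

W = 19.2816 kWh/t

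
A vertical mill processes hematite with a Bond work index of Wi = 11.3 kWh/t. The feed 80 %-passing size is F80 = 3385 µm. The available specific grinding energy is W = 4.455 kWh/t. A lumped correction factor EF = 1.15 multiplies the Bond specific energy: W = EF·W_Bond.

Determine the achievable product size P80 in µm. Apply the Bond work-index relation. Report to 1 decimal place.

P80 = 377.5 µm

Bond:  W = 10 Wi (1/√P − 1/√F)
W_Bond = W / EF = 4.455 / 1.15 = 3.8739 kWh/t
⇒ 1/√P80 = W_Bond/(10·Wi) + 1/√F80
  = 3.8739/(10·11.3) + 1/√3385 = 0.034282 + 0.017188 = 0.051470
P80 = (1/0.051470)² = 19.4287² = 377.47 µm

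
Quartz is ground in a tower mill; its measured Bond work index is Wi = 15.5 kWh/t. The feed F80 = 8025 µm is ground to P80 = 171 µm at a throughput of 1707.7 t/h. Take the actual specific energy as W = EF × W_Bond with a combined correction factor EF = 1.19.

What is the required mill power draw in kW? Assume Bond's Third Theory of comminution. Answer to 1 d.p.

P = 20571.4 kW

Bond:  W = 10 Wi (1/√P − 1/√F)
W = 10·15.5·(1/√171 − 1/√8025) = 10·15.5·(0.065309) = 10.1229 kWh/t
W_actual = 1.19 × 10.1229 = 12.0462 kWh/t
P = W·T = 12.0462·1707.7 = 20571.4 kW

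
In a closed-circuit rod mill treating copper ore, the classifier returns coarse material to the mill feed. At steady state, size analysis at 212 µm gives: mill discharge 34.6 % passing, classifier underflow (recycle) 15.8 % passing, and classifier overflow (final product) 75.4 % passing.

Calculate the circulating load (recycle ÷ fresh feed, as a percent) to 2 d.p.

Two-product formula at 212 µm:
r = (o − d)/(d − u)
r = (75.4 − 34.6)/(34.6 − 15.8) = 40.8/18.8 = 2.1702
CL = 100·r = 217.02 %

CL = 217.02 %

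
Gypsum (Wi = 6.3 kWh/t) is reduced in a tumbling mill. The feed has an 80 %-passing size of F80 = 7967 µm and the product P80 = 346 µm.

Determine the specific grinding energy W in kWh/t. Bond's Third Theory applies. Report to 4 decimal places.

W = 2.6811 kWh/t

Bond:  W = 10 Wi (1/√P − 1/√F)
1/√346 = 0.053760;  1/√7967 = 0.011203
W = 10·6.3·(0.053760 − 0.011203) = 2.6811 kWh/t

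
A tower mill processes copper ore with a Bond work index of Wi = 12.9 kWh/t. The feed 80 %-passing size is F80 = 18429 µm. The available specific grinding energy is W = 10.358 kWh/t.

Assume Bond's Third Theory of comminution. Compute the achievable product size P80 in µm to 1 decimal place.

P80 = 130.1 µm

Bond: W = 10·Wi·(1/√P80 − 1/√F80)
⇒ 1/√P80 = W/(10·Wi) + 1/√F80
  = 10.3580/(10·12.9) + 1/√18429 = 0.080295 + 0.007366 = 0.087661
P80 = (1/0.087661)² = 11.4076² = 130.13 µm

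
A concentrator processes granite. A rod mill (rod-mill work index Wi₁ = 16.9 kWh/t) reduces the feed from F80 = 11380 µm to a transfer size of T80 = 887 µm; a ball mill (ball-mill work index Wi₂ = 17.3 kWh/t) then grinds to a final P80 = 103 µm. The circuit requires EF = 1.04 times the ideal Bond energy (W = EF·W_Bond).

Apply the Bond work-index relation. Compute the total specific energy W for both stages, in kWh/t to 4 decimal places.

W = 10 Wi (P80^-0.5 − F80^-0.5)
Stage 1 (11380→887 µm, Wi₁=16.9): W₁ = 10·16.9·(0.033577 − 0.009374) = 4.0902 kWh/t
Stage 2 (887→103 µm, Wi₂=17.3): W₂ = 10·17.3·(0.098533 − 0.033577) = 11.2374 kWh/t
W = W₁ + W₂ = 4.0902 + 11.2374 = 15.3277 kWh/t
W_actual = 1.04 × 15.3277 = 15.9408 kWh/t

W = 15.9408 kWh/t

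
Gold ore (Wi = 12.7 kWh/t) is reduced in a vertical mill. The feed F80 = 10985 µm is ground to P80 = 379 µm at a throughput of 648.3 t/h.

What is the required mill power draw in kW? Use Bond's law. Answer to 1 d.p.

P = 3443.7 kW

W = 10·Wi·[P80^(−½) − F80^(−½)]
W = 10·12.7·(1/√379 − 1/√10985) = 10·12.7·(0.041825) = 5.3118 kWh/t
Mill draw = 5.3118 × 648.3 = 3443.7 kW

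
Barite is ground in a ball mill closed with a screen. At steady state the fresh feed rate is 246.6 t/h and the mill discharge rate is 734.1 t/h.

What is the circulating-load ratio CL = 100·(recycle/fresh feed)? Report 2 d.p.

CL = 197.69 %

Mill node: discharge = fresh + recycle.
R = M − F = 734.1 − 246.6 = 487.5 t/h
CL = 100·R/F = 100·487.5/246.6 = 197.69 %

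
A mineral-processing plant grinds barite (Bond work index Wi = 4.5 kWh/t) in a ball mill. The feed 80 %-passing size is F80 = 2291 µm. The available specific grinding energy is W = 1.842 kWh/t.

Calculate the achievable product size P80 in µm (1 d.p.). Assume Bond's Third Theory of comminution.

P80 = 261.6 µm

Bond:  W = 10 Wi (1/√P − 1/√F)
⇒ 1/√P80 = W/(10 Wi) + 1/√F80
  = 1.8420/(10·4.5) + 1/√2291 = 0.040933 + 0.020892 = 0.061826
P80 = (1/0.061826)² = 16.1745² = 261.61 µm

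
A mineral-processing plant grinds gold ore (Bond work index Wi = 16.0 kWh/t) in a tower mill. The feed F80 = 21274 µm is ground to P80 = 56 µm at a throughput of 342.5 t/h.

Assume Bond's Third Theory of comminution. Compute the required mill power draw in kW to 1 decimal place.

P = 6947.2 kW

W = 10·Wi·[P80^(−½) − F80^(−½)]
W = 10·16.0·(1/√56 − 1/√21274) = 10·16.0·(0.126775) = 20.2839 kWh/t
Power = W × throughput = 20.2839 kWh/t × 342.5 t/h = 6947.2 kW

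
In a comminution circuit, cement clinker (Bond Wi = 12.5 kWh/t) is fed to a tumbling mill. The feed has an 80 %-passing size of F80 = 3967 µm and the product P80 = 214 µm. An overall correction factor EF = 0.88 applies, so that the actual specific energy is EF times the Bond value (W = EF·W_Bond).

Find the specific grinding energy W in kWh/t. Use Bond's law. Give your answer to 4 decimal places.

W = 5.7730 kWh/t

W = 10·Wi·(P80^(-½) − F80^(-½))
1/√214 = 0.068359;  1/√3967 = 0.015877
W = 10·12.5·(0.068359 − 0.015877) = 6.5602 kWh/t
Apply correction: 6.5602 × 0.88 = 5.7730 kWh/t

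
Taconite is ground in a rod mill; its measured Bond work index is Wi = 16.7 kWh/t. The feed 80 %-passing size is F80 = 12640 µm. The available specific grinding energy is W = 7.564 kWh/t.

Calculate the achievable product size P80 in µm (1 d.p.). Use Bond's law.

P80 = 340.6 µm

W = 10·Wi·[P80^(−½) − F80^(−½)]
⇒ 1/√P80 = W/(10 Wi) + 1/√F80
  = 7.5640/(10·16.7) + 1/√12640 = 0.045293 + 0.008895 = 0.054188
P80 = (1/0.054188)² = 18.4543² = 340.56 µm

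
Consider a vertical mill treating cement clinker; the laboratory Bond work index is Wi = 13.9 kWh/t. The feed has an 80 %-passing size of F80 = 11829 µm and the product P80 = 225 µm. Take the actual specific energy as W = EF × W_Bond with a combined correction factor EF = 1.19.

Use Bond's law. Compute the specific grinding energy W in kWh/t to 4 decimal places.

W = 9.5065 kWh/t

Bond:  W = 10 Wi (1/√P − 1/√F)
1/√225 = 0.066667;  1/√11829 = 0.009194
W = 10·13.9·(0.066667 − 0.009194) = 7.9886 kWh/t
W_actual = 1.19 × 7.9886 = 9.5065 kWh/t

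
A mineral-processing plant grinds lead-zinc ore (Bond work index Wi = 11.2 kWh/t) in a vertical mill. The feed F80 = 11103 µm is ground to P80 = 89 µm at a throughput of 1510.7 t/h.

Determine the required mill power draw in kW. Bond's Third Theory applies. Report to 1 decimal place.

W = 10 Wi / √P80 − 10 Wi / √F80
W = 10·11.2·(1/√89 − 1/√11103) = 10·11.2·(0.096509) = 10.8091 kWh/t
Power = W × throughput = 10.8091 kWh/t × 1510.7 t/h = 16329.3 kW

P = 16329.3 kW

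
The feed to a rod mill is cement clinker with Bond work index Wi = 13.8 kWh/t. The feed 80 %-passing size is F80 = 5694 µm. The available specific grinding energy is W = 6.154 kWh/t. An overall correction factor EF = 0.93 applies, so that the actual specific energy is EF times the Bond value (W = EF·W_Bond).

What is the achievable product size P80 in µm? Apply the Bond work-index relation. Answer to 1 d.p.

P80 = 267.0 µm

W = 10·Wi·(P80^(-½) − F80^(-½))
W_Bond = W / EF = 6.154 / 0.93 = 6.6172 kWh/t
P80^(−½) = W_Bond/(10 Wi) + F80^(−½)
  = 6.6172/(10·13.8) + 1/√5694 = 0.047951 + 0.013252 = 0.061203
P80 = (1/0.061203)² = 16.3391² = 266.96 µm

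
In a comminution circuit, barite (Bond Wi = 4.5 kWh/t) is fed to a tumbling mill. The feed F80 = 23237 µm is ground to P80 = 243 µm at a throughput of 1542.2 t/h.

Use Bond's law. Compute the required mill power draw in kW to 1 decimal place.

P = 3996.7 kW

W = 10 Wi (1/√P80 − 1/√F80)  [Bond]
W = 10·4.5·(1/√243 − 1/√23237) = 10·4.5·(0.057590) = 2.5915 kWh/t
P = W·T = 2.5915·1542.2 = 3996.7 kW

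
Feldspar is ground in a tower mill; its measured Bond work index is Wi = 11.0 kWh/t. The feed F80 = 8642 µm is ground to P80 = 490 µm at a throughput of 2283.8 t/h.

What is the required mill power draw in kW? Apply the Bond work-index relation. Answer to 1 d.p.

P = 8646.5 kW

W = 10 Wi / √P80 − 10 Wi / √F80
W = 10·11.0·(1/√490 − 1/√8642) = 10·11.0·(0.034418) = 3.7860 kWh/t
P_mill = W·ṁ = 3.7860·2283.8 = 8646.5 kW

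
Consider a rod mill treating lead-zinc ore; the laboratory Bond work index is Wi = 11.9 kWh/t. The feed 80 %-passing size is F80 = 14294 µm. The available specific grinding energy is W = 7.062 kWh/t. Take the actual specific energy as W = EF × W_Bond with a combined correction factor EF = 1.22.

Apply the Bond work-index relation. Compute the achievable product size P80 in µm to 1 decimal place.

P80 = 307.7 µm

W = 10 Wi (P80^-0.5 − F80^-0.5)
W_Bond = W / EF = 7.062 / 1.22 = 5.7885 kWh/t
⇒ 1/√P80 = W_Bond/(10 Wi) + 1/√F80
  = 5.7885/(10·11.9) + 1/√14294 = 0.048643 + 0.008364 = 0.057007
P80 = (1/0.057007)² = 17.5416² = 307.71 µm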